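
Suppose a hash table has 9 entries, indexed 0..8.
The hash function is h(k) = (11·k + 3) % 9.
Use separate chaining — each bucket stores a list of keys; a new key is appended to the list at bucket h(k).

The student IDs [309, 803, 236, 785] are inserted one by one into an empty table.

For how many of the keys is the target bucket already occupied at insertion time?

309 → bucket 0
803 → bucket 7
236 → bucket 7 (collision)
785 → bucket 7 (collision)
Final buckets:
0: 309
1: —
2: —
3: —
4: —
5: —
6: —
7: 803 -> 236 -> 785
8: —

2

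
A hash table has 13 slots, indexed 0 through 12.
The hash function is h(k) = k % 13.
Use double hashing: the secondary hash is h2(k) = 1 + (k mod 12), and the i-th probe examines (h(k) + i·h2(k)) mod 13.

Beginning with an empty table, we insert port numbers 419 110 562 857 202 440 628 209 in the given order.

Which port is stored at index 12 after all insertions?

Insert 419: h=3, slot 3 empty => index 3.
Insert 110: h=6, slot 6 empty => index 6.
Insert 562: h=3, h2=11, slot 3 occupied => index 1.
Insert 857: h=12, slot 12 empty => index 12.
Insert 202: h=7, slot 7 empty => index 7.
Insert 440: h=11, slot 11 empty => index 11.
Insert 628: h=4, slot 4 empty => index 4.
Insert 209: h=1, h2=6, slots 1,7 occupied => index 0.
Table: [209, 562, —, 419, 628, —, 110, 202, —, —, —, 440, 857]

857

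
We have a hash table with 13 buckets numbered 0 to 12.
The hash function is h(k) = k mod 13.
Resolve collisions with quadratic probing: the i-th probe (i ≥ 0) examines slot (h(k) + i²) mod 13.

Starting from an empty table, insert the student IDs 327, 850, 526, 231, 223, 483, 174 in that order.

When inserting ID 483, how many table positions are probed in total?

Insert 327: h=2, slot 2 empty => index 2.
Insert 850: h=5, slot 5 empty => index 5.
Insert 526: h=6, slot 6 empty => index 6.
Insert 231: h=10, slot 10 empty => index 10.
Insert 223: h=2, slot 2 occupied => index 3.
Insert 483: h=2, slots 2,3,6 occupied => index 11.
Insert 174: h=5, slots 5,6 occupied => index 9.
Table: [., ., 327, 223, ., 850, 526, ., ., 174, 231, 483, .]

4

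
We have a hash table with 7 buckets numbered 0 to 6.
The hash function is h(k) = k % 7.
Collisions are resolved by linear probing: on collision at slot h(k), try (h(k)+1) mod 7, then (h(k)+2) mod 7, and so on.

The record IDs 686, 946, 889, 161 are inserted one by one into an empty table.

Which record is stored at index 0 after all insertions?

Insert 686: h=0, slot 0 empty → index 0.
Insert 946: h=1, slot 1 empty → index 1.
Insert 889: h=0, slots 0,1 occupied → index 2.
Insert 161: h=0, slots 0,1,2 occupied → index 3.
Table: [686, 946, 889, 161, ∅, ∅, ∅]

686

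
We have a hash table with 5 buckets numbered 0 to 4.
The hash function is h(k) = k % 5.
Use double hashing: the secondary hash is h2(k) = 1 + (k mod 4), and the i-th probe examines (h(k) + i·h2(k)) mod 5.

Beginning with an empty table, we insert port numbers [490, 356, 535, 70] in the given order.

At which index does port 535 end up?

490 hashes to 0; slot 0 is free => place at 0.
356 hashes to 1; slot 1 is free => place at 1.
535 hashes to 0, h2=4; 0 taken => place at 4.
70 hashes to 0, h2=3; 0 taken => place at 3.
Table: [490, 356, ., 70, 535]

4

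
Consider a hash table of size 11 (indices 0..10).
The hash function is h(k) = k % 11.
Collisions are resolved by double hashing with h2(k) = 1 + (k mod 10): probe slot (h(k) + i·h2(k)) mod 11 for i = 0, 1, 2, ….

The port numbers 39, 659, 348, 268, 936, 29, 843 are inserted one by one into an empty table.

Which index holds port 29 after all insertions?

39: h=6 => slot 6
659: h=10 => slot 10
348: h=7 => slot 7
268: h=4 => slot 4
936: h=1 => slot 1
29: h=7, h2=10, probe 7,6,5 => slot 5
843: h=7, h2=4, probe 7,0 => slot 0
Table: [843, 936, ., ., 268, 29, 39, 348, ., ., 659]

5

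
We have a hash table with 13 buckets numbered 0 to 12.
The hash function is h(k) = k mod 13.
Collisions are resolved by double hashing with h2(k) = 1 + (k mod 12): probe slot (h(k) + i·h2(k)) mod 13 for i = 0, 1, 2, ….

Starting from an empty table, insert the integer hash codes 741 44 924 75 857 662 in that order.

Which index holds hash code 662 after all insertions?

Insert 741: h=0, slot 0 empty → index 0.
Insert 44: h=5, slot 5 empty → index 5.
Insert 924: h=1, slot 1 empty → index 1.
Insert 75: h=10, slot 10 empty → index 10.
Insert 857: h=12, slot 12 empty → index 12.
Insert 662: h=12, h2=3, slot 12 occupied → index 2.
Table: [741, 924, 662, _, _, 44, _, _, _, _, 75, _, 857]

2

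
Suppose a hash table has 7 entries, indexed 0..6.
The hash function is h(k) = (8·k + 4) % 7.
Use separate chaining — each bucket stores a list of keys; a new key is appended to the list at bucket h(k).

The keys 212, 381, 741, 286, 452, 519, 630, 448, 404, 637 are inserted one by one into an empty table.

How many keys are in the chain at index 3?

2

Insert 212: h=6, bucket 6 empty → new chain.
Insert 381: h=0, bucket 0 empty → new chain.
Insert 741: h=3, bucket 3 empty → new chain.
Insert 286: h=3, bucket 3 nonempty → append to chain.
Insert 452: h=1, bucket 1 empty → new chain.
Insert 519: h=5, bucket 5 empty → new chain.
Insert 630: h=4, bucket 4 empty → new chain.
Insert 448: h=4, bucket 4 nonempty → append to chain.
Insert 404: h=2, bucket 2 empty → new chain.
Insert 637: h=4, bucket 4 nonempty → append to chain.
Final buckets:
0: 381
1: 452
2: 404
3: 741 -> 286
4: 630 -> 448 -> 637
5: 519
6: 212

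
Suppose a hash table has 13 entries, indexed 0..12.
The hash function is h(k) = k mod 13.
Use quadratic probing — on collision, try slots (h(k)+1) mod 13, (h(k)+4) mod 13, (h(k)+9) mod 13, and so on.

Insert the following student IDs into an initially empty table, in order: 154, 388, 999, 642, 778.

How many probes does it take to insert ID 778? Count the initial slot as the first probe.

Insert 154: h=11, slot 11 empty → index 11.
Insert 388: h=11, slot 11 occupied → index 12.
Insert 999: h=11, slots 11,12 occupied → index 2.
Insert 642: h=5, slot 5 empty → index 5.
Insert 778: h=11, slots 11,12,2 occupied → index 7.
Table: [—, —, 999, —, —, 642, —, 778, —, —, —, 154, 388]

4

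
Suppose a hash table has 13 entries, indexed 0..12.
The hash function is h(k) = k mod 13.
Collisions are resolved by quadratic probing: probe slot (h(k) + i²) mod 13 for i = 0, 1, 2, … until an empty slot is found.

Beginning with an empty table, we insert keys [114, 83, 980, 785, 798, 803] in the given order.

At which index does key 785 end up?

9

114: h=10 -> slot 10
83: h=5 -> slot 5
980: h=5, probe 5,6 -> slot 6
785: h=5, probe 5,6,9 -> slot 9
798: h=5, probe 5,6,9,1 -> slot 1
803: h=10, probe 10,11 -> slot 11
Table: [∅, 798, ∅, ∅, ∅, 83, 980, ∅, ∅, 785, 114, 803, ∅]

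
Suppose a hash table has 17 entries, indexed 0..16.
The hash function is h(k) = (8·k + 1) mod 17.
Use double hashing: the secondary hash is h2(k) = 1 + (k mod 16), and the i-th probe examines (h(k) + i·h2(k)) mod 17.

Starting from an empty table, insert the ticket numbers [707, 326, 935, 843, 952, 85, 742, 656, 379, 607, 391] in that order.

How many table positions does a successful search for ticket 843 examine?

Insert 707: h=13, slot 13 empty -> index 13.
Insert 326: h=8, slot 8 empty -> index 8.
Insert 935: h=1, slot 1 empty -> index 1.
Insert 843: h=13, h2=12, slots 13,8 occupied -> index 3.
Insert 952: h=1, h2=9, slot 1 occupied -> index 10.
Insert 85: h=1, h2=6, slot 1 occupied -> index 7.
Insert 742: h=4, slot 4 empty -> index 4.
Insert 656: h=13, h2=1, slot 13 occupied -> index 14.
Insert 379: h=7, h2=12, slot 7 occupied -> index 2.
Insert 607: h=12, slot 12 empty -> index 12.
Insert 391: h=1, h2=8, slot 1 occupied -> index 9.
Table: [., 935, 379, 843, 742, ., ., 85, 326, 391, 952, ., 607, 707, 656, ., .]
Lookup 843: h=13, h2=12, probe 13,8,3 → found at 3.

3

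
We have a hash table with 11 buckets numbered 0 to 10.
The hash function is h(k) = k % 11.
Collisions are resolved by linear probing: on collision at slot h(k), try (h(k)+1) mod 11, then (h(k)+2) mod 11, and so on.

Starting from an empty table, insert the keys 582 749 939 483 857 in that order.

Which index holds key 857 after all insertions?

2

582: h=10 => slot 10
749: h=1 => slot 1
939: h=4 => slot 4
483: h=10, probe 10,0 => slot 0
857: h=10, probe 10,0,1,2 => slot 2
Table: [483, 749, 857, ., 939, ., ., ., ., ., 582]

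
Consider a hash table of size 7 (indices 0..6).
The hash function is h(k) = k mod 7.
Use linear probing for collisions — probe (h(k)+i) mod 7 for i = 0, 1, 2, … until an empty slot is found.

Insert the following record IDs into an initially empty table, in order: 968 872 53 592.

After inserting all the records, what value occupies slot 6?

592

968: h=2 → slot 2
872: h=4 → slot 4
53: h=4, probe 4,5 → slot 5
592: h=4, probe 4,5,6 → slot 6
Table: [-, -, 968, -, 872, 53, 592]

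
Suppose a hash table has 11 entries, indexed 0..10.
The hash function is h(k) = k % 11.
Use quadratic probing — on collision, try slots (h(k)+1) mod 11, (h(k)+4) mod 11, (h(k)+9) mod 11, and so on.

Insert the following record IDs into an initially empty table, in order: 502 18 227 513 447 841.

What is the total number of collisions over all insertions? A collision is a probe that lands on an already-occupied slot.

11

Insert 502: h=7, slot 7 empty -> index 7.
Insert 18: h=7, slot 7 occupied -> index 8.
Insert 227: h=7, slots 7,8 occupied -> index 0.
Insert 513: h=7, slots 7,8,0 occupied -> index 5.
Insert 447: h=7, slots 7,8,0,5 occupied -> index 1.
Insert 841: h=5, slot 5 occupied -> index 6.
Table: [227, 447, _, _, _, 513, 841, 502, 18, _, _]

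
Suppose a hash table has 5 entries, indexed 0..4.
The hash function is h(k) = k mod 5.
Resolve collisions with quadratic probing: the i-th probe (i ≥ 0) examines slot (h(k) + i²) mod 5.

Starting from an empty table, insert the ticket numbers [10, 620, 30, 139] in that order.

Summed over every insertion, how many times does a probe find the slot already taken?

5

Insert 10: h=0, slot 0 empty → index 0.
Insert 620: h=0, slot 0 occupied → index 1.
Insert 30: h=0, slots 0,1 occupied → index 4.
Insert 139: h=4, slots 4,0 occupied → index 3.
Table: [10, 620, -, 139, 30]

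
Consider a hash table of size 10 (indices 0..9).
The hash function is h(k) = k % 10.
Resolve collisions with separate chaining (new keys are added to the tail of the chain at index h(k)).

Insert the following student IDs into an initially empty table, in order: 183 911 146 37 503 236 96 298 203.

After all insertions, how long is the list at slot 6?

3

Insert 183: h=3, bucket 3 empty → new chain.
Insert 911: h=1, bucket 1 empty → new chain.
Insert 146: h=6, bucket 6 empty → new chain.
Insert 37: h=7, bucket 7 empty → new chain.
Insert 503: h=3, bucket 3 nonempty → append to chain.
Insert 236: h=6, bucket 6 nonempty → append to chain.
Insert 96: h=6, bucket 6 nonempty → append to chain.
Insert 298: h=8, bucket 8 empty → new chain.
Insert 203: h=3, bucket 3 nonempty → append to chain.
Final buckets:
0: _
1: 911
2: _
3: 183 -> 503 -> 203
4: _
5: _
6: 146 -> 236 -> 96
7: 37
8: 298
9: _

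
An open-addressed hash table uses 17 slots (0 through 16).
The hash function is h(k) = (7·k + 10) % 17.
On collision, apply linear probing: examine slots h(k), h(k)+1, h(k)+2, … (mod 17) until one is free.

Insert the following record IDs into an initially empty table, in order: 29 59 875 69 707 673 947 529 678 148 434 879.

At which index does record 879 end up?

1

Insert 29: h=9, slot 9 empty -> index 9.
Insert 59: h=15, slot 15 empty -> index 15.
Insert 875: h=15, slot 15 occupied -> index 16.
Insert 69: h=0, slot 0 empty -> index 0.
Insert 707: h=12, slot 12 empty -> index 12.
Insert 673: h=12, slot 12 occupied -> index 13.
Insert 947: h=9, slot 9 occupied -> index 10.
Insert 529: h=7, slot 7 empty -> index 7.
Insert 678: h=13, slot 13 occupied -> index 14.
Insert 148: h=9, slots 9,10 occupied -> index 11.
Insert 434: h=5, slot 5 empty -> index 5.
Insert 879: h=9, slots 9,10,11,12,13,14,15,16,0 occupied -> index 1.
Table: [69, 879, -, -, -, 434, -, 529, -, 29, 947, 148, 707, 673, 678, 59, 875]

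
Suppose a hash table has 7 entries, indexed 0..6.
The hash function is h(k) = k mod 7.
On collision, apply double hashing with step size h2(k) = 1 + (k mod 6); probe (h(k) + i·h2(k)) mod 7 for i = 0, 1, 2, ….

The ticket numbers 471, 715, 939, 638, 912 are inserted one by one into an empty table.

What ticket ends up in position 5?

939

471: h=2 => slot 2
715: h=1 => slot 1
939: h=1, h2=4, probe 1,5 => slot 5
638: h=1, h2=3, probe 1,4 => slot 4
912: h=2, h2=1, probe 2,3 => slot 3
Table: [., 715, 471, 912, 638, 939, .]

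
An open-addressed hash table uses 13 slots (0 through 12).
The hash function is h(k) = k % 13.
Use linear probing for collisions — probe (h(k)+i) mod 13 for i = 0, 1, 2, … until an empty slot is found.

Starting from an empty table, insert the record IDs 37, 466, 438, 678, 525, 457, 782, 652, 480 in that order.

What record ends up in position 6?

652

37 hashes to 11; slot 11 is free -> place at 11.
466 hashes to 11; 11 taken -> place at 12.
438 hashes to 9; slot 9 is free -> place at 9.
678 hashes to 2; slot 2 is free -> place at 2.
525 hashes to 5; slot 5 is free -> place at 5.
457 hashes to 2; 2 taken -> place at 3.
782 hashes to 2; 2,3 taken -> place at 4.
652 hashes to 2; 2,3,4,5 taken -> place at 6.
480 hashes to 12; 12 taken -> place at 0.
Table: [480, —, 678, 457, 782, 525, 652, —, —, 438, —, 37, 466]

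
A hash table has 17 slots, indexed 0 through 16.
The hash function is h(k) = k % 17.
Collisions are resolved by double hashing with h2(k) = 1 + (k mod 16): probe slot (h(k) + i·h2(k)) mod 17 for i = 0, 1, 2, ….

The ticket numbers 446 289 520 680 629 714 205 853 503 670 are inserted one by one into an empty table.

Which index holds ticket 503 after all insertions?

8

446 hashes to 4; slot 4 is free → place at 4.
289 hashes to 0; slot 0 is free → place at 0.
520 hashes to 10; slot 10 is free → place at 10.
680 hashes to 0, h2=9; 0 taken → place at 9.
629 hashes to 0, h2=6; 0 taken → place at 6.
714 hashes to 0, h2=11; 0 taken → place at 11.
205 hashes to 1; slot 1 is free → place at 1.
853 hashes to 3; slot 3 is free → place at 3.
503 hashes to 10, h2=8; 10,1,9,0 taken → place at 8.
670 hashes to 7; slot 7 is free → place at 7.
Table: [289, 205, —, 853, 446, —, 629, 670, 503, 680, 520, 714, —, —, —, —, —]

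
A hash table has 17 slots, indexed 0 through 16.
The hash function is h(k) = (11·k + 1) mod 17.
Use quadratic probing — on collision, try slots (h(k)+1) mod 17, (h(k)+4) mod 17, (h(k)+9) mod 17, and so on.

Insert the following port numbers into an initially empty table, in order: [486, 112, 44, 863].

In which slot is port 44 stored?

486: h=9 => slot 9
112: h=9, probe 9,10 => slot 10
44: h=9, probe 9,10,13 => slot 13
863: h=8 => slot 8
Table: [-, -, -, -, -, -, -, -, 863, 486, 112, -, -, 44, -, -, -]

13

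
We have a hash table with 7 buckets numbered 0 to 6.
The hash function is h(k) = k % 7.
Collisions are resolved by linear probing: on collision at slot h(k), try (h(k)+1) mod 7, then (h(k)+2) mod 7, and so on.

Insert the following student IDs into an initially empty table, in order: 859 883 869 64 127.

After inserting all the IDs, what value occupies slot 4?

127

859: h=5 -> slot 5
883: h=1 -> slot 1
869: h=1, probe 1,2 -> slot 2
64: h=1, probe 1,2,3 -> slot 3
127: h=1, probe 1,2,3,4 -> slot 4
Table: [., 883, 869, 64, 127, 859, .]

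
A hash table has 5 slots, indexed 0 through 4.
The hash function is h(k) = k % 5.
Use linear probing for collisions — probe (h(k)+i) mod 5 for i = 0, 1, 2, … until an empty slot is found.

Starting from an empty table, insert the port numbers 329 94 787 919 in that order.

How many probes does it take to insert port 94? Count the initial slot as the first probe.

2

Insert 329: h=4, slot 4 empty -> index 4.
Insert 94: h=4, slot 4 occupied -> index 0.
Insert 787: h=2, slot 2 empty -> index 2.
Insert 919: h=4, slots 4,0 occupied -> index 1.
Table: [94, 919, 787, _, 329]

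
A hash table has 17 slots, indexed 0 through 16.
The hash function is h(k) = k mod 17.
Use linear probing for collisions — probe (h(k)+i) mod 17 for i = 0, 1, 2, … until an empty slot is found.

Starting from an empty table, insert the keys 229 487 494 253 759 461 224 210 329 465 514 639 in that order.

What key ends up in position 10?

229 hashes to 8; slot 8 is free -> place at 8.
487 hashes to 11; slot 11 is free -> place at 11.
494 hashes to 1; slot 1 is free -> place at 1.
253 hashes to 15; slot 15 is free -> place at 15.
759 hashes to 11; 11 taken -> place at 12.
461 hashes to 2; slot 2 is free -> place at 2.
224 hashes to 3; slot 3 is free -> place at 3.
210 hashes to 6; slot 6 is free -> place at 6.
329 hashes to 6; 6 taken -> place at 7.
465 hashes to 6; 6,7,8 taken -> place at 9.
514 hashes to 4; slot 4 is free -> place at 4.
639 hashes to 10; slot 10 is free -> place at 10.
Table: [—, 494, 461, 224, 514, —, 210, 329, 229, 465, 639, 487, 759, —, —, 253, —]

639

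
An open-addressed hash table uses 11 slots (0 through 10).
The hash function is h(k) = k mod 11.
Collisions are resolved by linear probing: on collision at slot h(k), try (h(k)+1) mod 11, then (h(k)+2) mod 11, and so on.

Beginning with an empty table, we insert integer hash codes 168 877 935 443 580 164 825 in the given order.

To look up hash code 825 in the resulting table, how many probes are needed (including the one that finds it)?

168 hashes to 3; slot 3 is free => place at 3.
877 hashes to 8; slot 8 is free => place at 8.
935 hashes to 0; slot 0 is free => place at 0.
443 hashes to 3; 3 taken => place at 4.
580 hashes to 8; 8 taken => place at 9.
164 hashes to 10; slot 10 is free => place at 10.
825 hashes to 0; 0 taken => place at 1.
Table: [935, 825, _, 168, 443, _, _, _, 877, 580, 164]
Lookup 825: h=0, probe 0,1 → found at 1.

2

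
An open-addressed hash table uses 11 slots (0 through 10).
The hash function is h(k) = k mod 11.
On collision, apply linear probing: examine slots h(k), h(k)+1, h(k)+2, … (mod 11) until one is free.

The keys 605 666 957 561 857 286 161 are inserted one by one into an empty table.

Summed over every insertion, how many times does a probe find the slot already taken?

Insert 605: h=0, slot 0 empty → index 0.
Insert 666: h=6, slot 6 empty → index 6.
Insert 957: h=0, slot 0 occupied → index 1.
Insert 561: h=0, slots 0,1 occupied → index 2.
Insert 857: h=10, slot 10 empty → index 10.
Insert 286: h=0, slots 0,1,2 occupied → index 3.
Insert 161: h=7, slot 7 empty → index 7.
Table: [605, 957, 561, 286, ., ., 666, 161, ., ., 857]

6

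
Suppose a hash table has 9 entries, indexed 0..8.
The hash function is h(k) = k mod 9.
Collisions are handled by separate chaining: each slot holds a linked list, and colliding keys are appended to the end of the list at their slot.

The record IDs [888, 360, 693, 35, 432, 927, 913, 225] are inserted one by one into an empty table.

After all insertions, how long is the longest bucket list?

5

Insert 888: h=6, bucket 6 empty -> new chain.
Insert 360: h=0, bucket 0 empty -> new chain.
Insert 693: h=0, bucket 0 nonempty -> append to chain.
Insert 35: h=8, bucket 8 empty -> new chain.
Insert 432: h=0, bucket 0 nonempty -> append to chain.
Insert 927: h=0, bucket 0 nonempty -> append to chain.
Insert 913: h=4, bucket 4 empty -> new chain.
Insert 225: h=0, bucket 0 nonempty -> append to chain.
Final buckets:
0: 360 -> 693 -> 432 -> 927 -> 225
1: ∅
2: ∅
3: ∅
4: 913
5: ∅
6: 888
7: ∅
8: 35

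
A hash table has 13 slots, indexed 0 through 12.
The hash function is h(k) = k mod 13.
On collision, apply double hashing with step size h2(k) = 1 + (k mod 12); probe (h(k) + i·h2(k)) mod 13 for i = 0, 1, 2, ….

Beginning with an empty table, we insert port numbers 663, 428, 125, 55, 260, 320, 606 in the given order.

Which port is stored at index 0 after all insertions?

663

663 hashes to 0; slot 0 is free → place at 0.
428 hashes to 12; slot 12 is free → place at 12.
125 hashes to 8; slot 8 is free → place at 8.
55 hashes to 3; slot 3 is free → place at 3.
260 hashes to 0, h2=9; 0 taken → place at 9.
320 hashes to 8, h2=9; 8 taken → place at 4.
606 hashes to 8, h2=7; 8 taken → place at 2.
Table: [663, -, 606, 55, 320, -, -, -, 125, 260, -, -, 428]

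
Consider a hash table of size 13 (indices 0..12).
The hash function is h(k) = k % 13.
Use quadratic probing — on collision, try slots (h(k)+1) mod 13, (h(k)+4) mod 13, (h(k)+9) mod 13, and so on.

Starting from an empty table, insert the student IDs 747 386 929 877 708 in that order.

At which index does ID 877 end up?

747 hashes to 6; slot 6 is free => place at 6.
386 hashes to 9; slot 9 is free => place at 9.
929 hashes to 6; 6 taken => place at 7.
877 hashes to 6; 6,7 taken => place at 10.
708 hashes to 6; 6,7,10 taken => place at 2.
Table: [∅, ∅, 708, ∅, ∅, ∅, 747, 929, ∅, 386, 877, ∅, ∅]

10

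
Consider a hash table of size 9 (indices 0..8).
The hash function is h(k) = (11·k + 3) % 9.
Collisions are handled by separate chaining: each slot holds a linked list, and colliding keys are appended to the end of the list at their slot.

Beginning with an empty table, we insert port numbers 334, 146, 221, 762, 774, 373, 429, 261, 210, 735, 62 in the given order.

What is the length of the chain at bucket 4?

334 → bucket 5
146 → bucket 7
221 → bucket 4
762 → bucket 6
774 → bucket 3
373 → bucket 2
429 → bucket 6 (collision)
261 → bucket 3 (collision)
210 → bucket 0
735 → bucket 6 (collision)
62 → bucket 1
Final buckets:
0: 210
1: 62
2: 373
3: 774 -> 261
4: 221
5: 334
6: 762 -> 429 -> 735
7: 146
8: _

1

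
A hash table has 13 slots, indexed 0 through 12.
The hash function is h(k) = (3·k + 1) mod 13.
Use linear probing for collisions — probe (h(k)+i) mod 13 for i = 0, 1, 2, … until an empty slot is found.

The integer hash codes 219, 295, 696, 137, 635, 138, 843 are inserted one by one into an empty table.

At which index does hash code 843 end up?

0

Insert 219: h=8, slot 8 empty -> index 8.
Insert 295: h=2, slot 2 empty -> index 2.
Insert 696: h=9, slot 9 empty -> index 9.
Insert 137: h=9, slot 9 occupied -> index 10.
Insert 635: h=8, slots 8,9,10 occupied -> index 11.
Insert 138: h=12, slot 12 empty -> index 12.
Insert 843: h=8, slots 8,9,10,11,12 occupied -> index 0.
Table: [843, _, 295, _, _, _, _, _, 219, 696, 137, 635, 138]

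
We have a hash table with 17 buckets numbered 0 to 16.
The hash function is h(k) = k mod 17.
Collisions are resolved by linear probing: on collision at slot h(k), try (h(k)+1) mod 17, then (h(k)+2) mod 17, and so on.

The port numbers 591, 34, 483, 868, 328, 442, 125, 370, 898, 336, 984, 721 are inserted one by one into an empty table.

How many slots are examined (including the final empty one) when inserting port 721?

2

591 hashes to 13; slot 13 is free => place at 13.
34 hashes to 0; slot 0 is free => place at 0.
483 hashes to 7; slot 7 is free => place at 7.
868 hashes to 1; slot 1 is free => place at 1.
328 hashes to 5; slot 5 is free => place at 5.
442 hashes to 0; 0,1 taken => place at 2.
125 hashes to 6; slot 6 is free => place at 6.
370 hashes to 13; 13 taken => place at 14.
898 hashes to 14; 14 taken => place at 15.
336 hashes to 13; 13,14,15 taken => place at 16.
984 hashes to 15; 15,16,0,1,2 taken => place at 3.
721 hashes to 7; 7 taken => place at 8.
Table: [34, 868, 442, 984, ., 328, 125, 483, 721, ., ., ., ., 591, 370, 898, 336]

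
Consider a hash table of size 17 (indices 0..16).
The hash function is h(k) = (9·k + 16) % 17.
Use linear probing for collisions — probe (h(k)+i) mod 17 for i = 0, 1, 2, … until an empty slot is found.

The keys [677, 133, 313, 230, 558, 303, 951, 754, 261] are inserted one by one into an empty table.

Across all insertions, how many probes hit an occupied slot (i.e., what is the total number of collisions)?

10

Insert 677: h=6, slot 6 empty → index 6.
Insert 133: h=6, slot 6 occupied → index 7.
Insert 313: h=11, slot 11 empty → index 11.
Insert 230: h=12, slot 12 empty → index 12.
Insert 558: h=6, slots 6,7 occupied → index 8.
Insert 303: h=6, slots 6,7,8 occupied → index 9.
Insert 951: h=7, slots 7,8,9 occupied → index 10.
Insert 754: h=2, slot 2 empty → index 2.
Insert 261: h=2, slot 2 occupied → index 3.
Table: [-, -, 754, 261, -, -, 677, 133, 558, 303, 951, 313, 230, -, -, -, -]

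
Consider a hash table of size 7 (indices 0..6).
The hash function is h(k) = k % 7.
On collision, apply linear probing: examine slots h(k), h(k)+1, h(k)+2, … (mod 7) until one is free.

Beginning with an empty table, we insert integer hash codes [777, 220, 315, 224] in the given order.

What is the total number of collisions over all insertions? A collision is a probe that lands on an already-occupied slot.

Insert 777: h=0, slot 0 empty => index 0.
Insert 220: h=3, slot 3 empty => index 3.
Insert 315: h=0, slot 0 occupied => index 1.
Insert 224: h=0, slots 0,1 occupied => index 2.
Table: [777, 315, 224, 220, ., ., .]

3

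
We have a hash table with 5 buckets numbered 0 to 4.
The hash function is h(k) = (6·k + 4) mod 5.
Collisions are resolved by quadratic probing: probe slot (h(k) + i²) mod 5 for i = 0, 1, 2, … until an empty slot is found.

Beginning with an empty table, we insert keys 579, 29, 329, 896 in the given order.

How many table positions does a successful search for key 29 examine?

Insert 579: h=3, slot 3 empty => index 3.
Insert 29: h=3, slot 3 occupied => index 4.
Insert 329: h=3, slots 3,4 occupied => index 2.
Insert 896: h=0, slot 0 empty => index 0.
Table: [896, -, 329, 579, 29]
Lookup 29: h=3, probe 3,4 → found at 4.

2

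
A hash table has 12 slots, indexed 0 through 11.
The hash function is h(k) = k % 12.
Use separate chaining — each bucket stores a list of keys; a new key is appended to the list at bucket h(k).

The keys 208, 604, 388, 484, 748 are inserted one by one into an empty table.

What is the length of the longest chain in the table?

208 → bucket 4
604 → bucket 4 (collision)
388 → bucket 4 (collision)
484 → bucket 4 (collision)
748 → bucket 4 (collision)
Final buckets:
0: .
1: .
2: .
3: .
4: 208 -> 604 -> 388 -> 484 -> 748
5: .
6: .
7: .
8: .
9: .
10: .
11: .

5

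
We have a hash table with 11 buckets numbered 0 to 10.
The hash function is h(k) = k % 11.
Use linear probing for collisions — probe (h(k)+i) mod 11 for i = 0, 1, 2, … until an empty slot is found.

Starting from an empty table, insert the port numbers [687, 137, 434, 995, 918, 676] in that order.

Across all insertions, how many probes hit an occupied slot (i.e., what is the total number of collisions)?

687: h=5 -> slot 5
137: h=5, probe 5,6 -> slot 6
434: h=5, probe 5,6,7 -> slot 7
995: h=5, probe 5,6,7,8 -> slot 8
918: h=5, probe 5,6,7,8,9 -> slot 9
676: h=5, probe 5,6,7,8,9,10 -> slot 10
Table: [—, —, —, —, —, 687, 137, 434, 995, 918, 676]

15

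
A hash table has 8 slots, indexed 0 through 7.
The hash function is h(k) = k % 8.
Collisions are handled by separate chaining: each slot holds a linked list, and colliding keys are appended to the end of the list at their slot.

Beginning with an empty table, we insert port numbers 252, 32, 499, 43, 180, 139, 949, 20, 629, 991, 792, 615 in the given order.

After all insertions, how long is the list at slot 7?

2

Insert 252: h=4, bucket 4 empty -> new chain.
Insert 32: h=0, bucket 0 empty -> new chain.
Insert 499: h=3, bucket 3 empty -> new chain.
Insert 43: h=3, bucket 3 nonempty -> append to chain.
Insert 180: h=4, bucket 4 nonempty -> append to chain.
Insert 139: h=3, bucket 3 nonempty -> append to chain.
Insert 949: h=5, bucket 5 empty -> new chain.
Insert 20: h=4, bucket 4 nonempty -> append to chain.
Insert 629: h=5, bucket 5 nonempty -> append to chain.
Insert 991: h=7, bucket 7 empty -> new chain.
Insert 792: h=0, bucket 0 nonempty -> append to chain.
Insert 615: h=7, bucket 7 nonempty -> append to chain.
Final buckets:
0: 32 -> 792
1: —
2: —
3: 499 -> 43 -> 139
4: 252 -> 180 -> 20
5: 949 -> 629
6: —
7: 991 -> 615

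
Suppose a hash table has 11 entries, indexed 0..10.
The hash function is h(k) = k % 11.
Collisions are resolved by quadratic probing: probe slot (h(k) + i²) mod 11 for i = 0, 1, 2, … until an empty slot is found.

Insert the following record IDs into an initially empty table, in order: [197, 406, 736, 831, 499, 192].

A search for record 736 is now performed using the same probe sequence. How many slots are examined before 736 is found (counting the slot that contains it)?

3

197 hashes to 10; slot 10 is free => place at 10.
406 hashes to 10; 10 taken => place at 0.
736 hashes to 10; 10,0 taken => place at 3.
831 hashes to 6; slot 6 is free => place at 6.
499 hashes to 4; slot 4 is free => place at 4.
192 hashes to 5; slot 5 is free => place at 5.
Table: [406, -, -, 736, 499, 192, 831, -, -, -, 197]
Lookup 736: h=10, probe 10,0,3 → found at 3.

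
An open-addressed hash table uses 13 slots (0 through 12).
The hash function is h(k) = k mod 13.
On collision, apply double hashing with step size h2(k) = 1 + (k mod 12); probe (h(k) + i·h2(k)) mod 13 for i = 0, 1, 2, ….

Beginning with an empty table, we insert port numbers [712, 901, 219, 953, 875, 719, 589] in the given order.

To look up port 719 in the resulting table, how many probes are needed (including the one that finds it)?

4

712 hashes to 10; slot 10 is free -> place at 10.
901 hashes to 4; slot 4 is free -> place at 4.
219 hashes to 11; slot 11 is free -> place at 11.
953 hashes to 4, h2=6; 4,10 taken -> place at 3.
875 hashes to 4, h2=12; 4,3 taken -> place at 2.
719 hashes to 4, h2=12; 4,3,2 taken -> place at 1.
589 hashes to 4, h2=2; 4 taken -> place at 6.
Table: [_, 719, 875, 953, 901, _, 589, _, _, _, 712, 219, _]
Lookup 719: h=4, h2=12, probe 4,3,2,1 → found at 1.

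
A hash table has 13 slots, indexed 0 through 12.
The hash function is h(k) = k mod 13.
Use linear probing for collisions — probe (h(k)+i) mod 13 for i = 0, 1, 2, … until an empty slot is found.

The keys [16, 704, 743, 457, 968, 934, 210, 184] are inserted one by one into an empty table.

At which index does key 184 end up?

Insert 16: h=3, slot 3 empty -> index 3.
Insert 704: h=2, slot 2 empty -> index 2.
Insert 743: h=2, slots 2,3 occupied -> index 4.
Insert 457: h=2, slots 2,3,4 occupied -> index 5.
Insert 968: h=6, slot 6 empty -> index 6.
Insert 934: h=11, slot 11 empty -> index 11.
Insert 210: h=2, slots 2,3,4,5,6 occupied -> index 7.
Insert 184: h=2, slots 2,3,4,5,6,7 occupied -> index 8.
Table: [∅, ∅, 704, 16, 743, 457, 968, 210, 184, ∅, ∅, 934, ∅]

8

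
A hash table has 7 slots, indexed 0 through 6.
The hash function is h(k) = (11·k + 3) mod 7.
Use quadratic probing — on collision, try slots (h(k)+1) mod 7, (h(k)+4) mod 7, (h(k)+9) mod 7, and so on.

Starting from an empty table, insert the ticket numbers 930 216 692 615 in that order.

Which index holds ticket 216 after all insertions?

Insert 930: h=6, slot 6 empty → index 6.
Insert 216: h=6, slot 6 occupied → index 0.
Insert 692: h=6, slots 6,0 occupied → index 3.
Insert 615: h=6, slots 6,0,3 occupied → index 1.
Table: [216, 615, -, 692, -, -, 930]

0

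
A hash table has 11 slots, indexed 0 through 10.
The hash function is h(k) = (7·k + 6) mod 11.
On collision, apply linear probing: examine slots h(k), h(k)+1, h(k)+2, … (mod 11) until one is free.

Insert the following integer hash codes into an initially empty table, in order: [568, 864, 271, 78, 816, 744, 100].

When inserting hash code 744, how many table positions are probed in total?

4

Insert 568: h=0, slot 0 empty => index 0.
Insert 864: h=4, slot 4 empty => index 4.
Insert 271: h=0, slot 0 occupied => index 1.
Insert 78: h=2, slot 2 empty => index 2.
Insert 816: h=9, slot 9 empty => index 9.
Insert 744: h=0, slots 0,1,2 occupied => index 3.
Insert 100: h=2, slots 2,3,4 occupied => index 5.
Table: [568, 271, 78, 744, 864, 100, _, _, _, 816, _]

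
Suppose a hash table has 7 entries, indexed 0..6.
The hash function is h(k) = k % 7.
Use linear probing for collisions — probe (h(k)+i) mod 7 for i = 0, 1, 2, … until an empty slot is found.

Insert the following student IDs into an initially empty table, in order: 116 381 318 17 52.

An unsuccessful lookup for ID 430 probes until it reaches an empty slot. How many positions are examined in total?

6

Insert 116: h=4, slot 4 empty => index 4.
Insert 381: h=3, slot 3 empty => index 3.
Insert 318: h=3, slots 3,4 occupied => index 5.
Insert 17: h=3, slots 3,4,5 occupied => index 6.
Insert 52: h=3, slots 3,4,5,6 occupied => index 0.
Table: [52, ∅, ∅, 381, 116, 318, 17]
Lookup 430: h=3, probe 3,4,5,6,0,1 → slot 1 empty, not found.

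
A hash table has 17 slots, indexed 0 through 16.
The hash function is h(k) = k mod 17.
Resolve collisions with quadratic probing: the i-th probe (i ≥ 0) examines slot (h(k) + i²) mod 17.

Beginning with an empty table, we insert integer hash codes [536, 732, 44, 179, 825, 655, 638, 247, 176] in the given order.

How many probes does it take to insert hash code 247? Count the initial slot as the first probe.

Insert 536: h=9, slot 9 empty -> index 9.
Insert 732: h=1, slot 1 empty -> index 1.
Insert 44: h=10, slot 10 empty -> index 10.
Insert 179: h=9, slots 9,10 occupied -> index 13.
Insert 825: h=9, slots 9,10,13,1 occupied -> index 8.
Insert 655: h=9, slots 9,10,13,1,8 occupied -> index 0.
Insert 638: h=9, slots 9,10,13,1,8,0 occupied -> index 11.
Insert 247: h=9, slots 9,10,13,1,8,0,11 occupied -> index 7.
Insert 176: h=6, slot 6 empty -> index 6.
Table: [655, 732, ∅, ∅, ∅, ∅, 176, 247, 825, 536, 44, 638, ∅, 179, ∅, ∅, ∅]

8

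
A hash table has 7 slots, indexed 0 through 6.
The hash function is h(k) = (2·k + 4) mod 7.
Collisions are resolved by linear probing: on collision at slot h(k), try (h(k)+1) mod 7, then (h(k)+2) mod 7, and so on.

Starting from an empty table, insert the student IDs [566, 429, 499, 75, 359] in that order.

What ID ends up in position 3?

566: h=2 => slot 2
429: h=1 => slot 1
499: h=1, probe 1,2,3 => slot 3
75: h=0 => slot 0
359: h=1, probe 1,2,3,4 => slot 4
Table: [75, 429, 566, 499, 359, —, —]

499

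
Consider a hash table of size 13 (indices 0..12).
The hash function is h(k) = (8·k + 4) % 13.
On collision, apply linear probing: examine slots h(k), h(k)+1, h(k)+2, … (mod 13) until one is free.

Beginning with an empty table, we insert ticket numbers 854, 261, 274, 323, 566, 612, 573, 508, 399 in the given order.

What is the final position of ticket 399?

5

854: h=11 -> slot 11
261: h=12 -> slot 12
274: h=12, probe 12,0 -> slot 0
323: h=1 -> slot 1
566: h=8 -> slot 8
612: h=12, probe 12,0,1,2 -> slot 2
573: h=12, probe 12,0,1,2,3 -> slot 3
508: h=12, probe 12,0,1,2,3,4 -> slot 4
399: h=11, probe 11,12,0,1,2,3,4,5 -> slot 5
Table: [274, 323, 612, 573, 508, 399, —, —, 566, —, —, 854, 261]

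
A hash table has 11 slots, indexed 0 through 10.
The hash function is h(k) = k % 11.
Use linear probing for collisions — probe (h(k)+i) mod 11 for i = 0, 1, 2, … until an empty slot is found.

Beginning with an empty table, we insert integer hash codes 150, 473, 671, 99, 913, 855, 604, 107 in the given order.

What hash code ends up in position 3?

913

150 hashes to 7; slot 7 is free -> place at 7.
473 hashes to 0; slot 0 is free -> place at 0.
671 hashes to 0; 0 taken -> place at 1.
99 hashes to 0; 0,1 taken -> place at 2.
913 hashes to 0; 0,1,2 taken -> place at 3.
855 hashes to 8; slot 8 is free -> place at 8.
604 hashes to 10; slot 10 is free -> place at 10.
107 hashes to 8; 8 taken -> place at 9.
Table: [473, 671, 99, 913, ∅, ∅, ∅, 150, 855, 107, 604]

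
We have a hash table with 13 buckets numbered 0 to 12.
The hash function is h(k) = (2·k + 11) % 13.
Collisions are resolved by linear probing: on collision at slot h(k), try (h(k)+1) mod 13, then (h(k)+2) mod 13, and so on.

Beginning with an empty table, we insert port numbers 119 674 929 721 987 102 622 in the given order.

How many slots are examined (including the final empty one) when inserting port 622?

6

119: h=2 => slot 2
674: h=7 => slot 7
929: h=10 => slot 10
721: h=10, probe 10,11 => slot 11
987: h=9 => slot 9
102: h=7, probe 7,8 => slot 8
622: h=7, probe 7,8,9,10,11,12 => slot 12
Table: [., ., 119, ., ., ., ., 674, 102, 987, 929, 721, 622]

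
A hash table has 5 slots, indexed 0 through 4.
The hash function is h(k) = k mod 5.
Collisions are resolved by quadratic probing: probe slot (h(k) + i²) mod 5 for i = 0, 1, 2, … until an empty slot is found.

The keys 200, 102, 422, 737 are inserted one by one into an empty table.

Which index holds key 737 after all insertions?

200: h=0 => slot 0
102: h=2 => slot 2
422: h=2, probe 2,3 => slot 3
737: h=2, probe 2,3,1 => slot 1
Table: [200, 737, 102, 422, —]

1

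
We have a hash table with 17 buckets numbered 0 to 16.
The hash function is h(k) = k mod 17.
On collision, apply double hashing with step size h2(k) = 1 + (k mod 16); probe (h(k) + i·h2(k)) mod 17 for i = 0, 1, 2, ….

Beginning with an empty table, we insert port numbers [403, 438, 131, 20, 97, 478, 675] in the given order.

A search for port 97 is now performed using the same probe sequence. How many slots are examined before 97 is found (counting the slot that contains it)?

2

403: h=12 => slot 12
438: h=13 => slot 13
131: h=12, h2=4, probe 12,16 => slot 16
20: h=3 => slot 3
97: h=12, h2=2, probe 12,14 => slot 14
478: h=2 => slot 2
675: h=12, h2=4, probe 12,16,3,7 => slot 7
Table: [., ., 478, 20, ., ., ., 675, ., ., ., ., 403, 438, 97, ., 131]
Lookup 97: h=12, h2=2, probe 12,14 → found at 14.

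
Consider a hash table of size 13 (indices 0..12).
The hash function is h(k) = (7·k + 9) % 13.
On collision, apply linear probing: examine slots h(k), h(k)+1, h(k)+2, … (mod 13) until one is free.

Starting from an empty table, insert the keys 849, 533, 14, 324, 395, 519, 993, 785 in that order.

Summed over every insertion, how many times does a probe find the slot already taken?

849 hashes to 11; slot 11 is free → place at 11.
533 hashes to 9; slot 9 is free → place at 9.
14 hashes to 3; slot 3 is free → place at 3.
324 hashes to 2; slot 2 is free → place at 2.
395 hashes to 5; slot 5 is free → place at 5.
519 hashes to 2; 2,3 taken → place at 4.
993 hashes to 5; 5 taken → place at 6.
785 hashes to 5; 5,6 taken → place at 7.
Table: [., ., 324, 14, 519, 395, 993, 785, ., 533, ., 849, .]

5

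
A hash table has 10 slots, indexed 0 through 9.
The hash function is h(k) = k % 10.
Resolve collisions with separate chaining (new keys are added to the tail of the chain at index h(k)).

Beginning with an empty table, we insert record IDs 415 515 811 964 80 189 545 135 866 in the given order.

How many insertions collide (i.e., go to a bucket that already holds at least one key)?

3

415 -> bucket 5
515 -> bucket 5 (collision)
811 -> bucket 1
964 -> bucket 4
80 -> bucket 0
189 -> bucket 9
545 -> bucket 5 (collision)
135 -> bucket 5 (collision)
866 -> bucket 6
Final buckets:
0: 80
1: 811
2: -
3: -
4: 964
5: 415 -> 515 -> 545 -> 135
6: 866
7: -
8: -
9: 189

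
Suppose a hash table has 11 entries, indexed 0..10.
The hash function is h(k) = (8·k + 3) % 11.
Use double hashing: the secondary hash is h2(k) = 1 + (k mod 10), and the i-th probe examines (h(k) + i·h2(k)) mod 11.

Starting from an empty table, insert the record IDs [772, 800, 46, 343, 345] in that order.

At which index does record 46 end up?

4

Insert 772: h=8, slot 8 empty => index 8.
Insert 800: h=1, slot 1 empty => index 1.
Insert 46: h=8, h2=7, slot 8 occupied => index 4.
Insert 343: h=8, h2=4, slots 8,1 occupied => index 5.
Insert 345: h=2, slot 2 empty => index 2.
Table: [-, 800, 345, -, 46, 343, -, -, 772, -, -]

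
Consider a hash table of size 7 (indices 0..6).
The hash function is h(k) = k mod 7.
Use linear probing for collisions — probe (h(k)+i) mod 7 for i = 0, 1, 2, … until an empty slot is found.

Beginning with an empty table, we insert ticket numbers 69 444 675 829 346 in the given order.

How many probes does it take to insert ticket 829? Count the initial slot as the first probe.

Insert 69: h=6, slot 6 empty -> index 6.
Insert 444: h=3, slot 3 empty -> index 3.
Insert 675: h=3, slot 3 occupied -> index 4.
Insert 829: h=3, slots 3,4 occupied -> index 5.
Insert 346: h=3, slots 3,4,5,6 occupied -> index 0.
Table: [346, -, -, 444, 675, 829, 69]

3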